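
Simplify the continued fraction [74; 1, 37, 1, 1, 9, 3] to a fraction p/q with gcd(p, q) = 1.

170416/2273

a_0 = 74: 74/1
a_1 = 1: 75/1
a_2 = 37: 2849/38
a_3 = 1: 2924/39
a_4 = 1: 5773/77
a_5 = 9: 54881/732
a_6 = 3: 170416/2273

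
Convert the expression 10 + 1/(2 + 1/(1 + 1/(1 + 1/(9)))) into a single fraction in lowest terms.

a_0 = 10: 10/1
a_1 = 2: 21/2
a_2 = 1: 31/3
a_3 = 1: 52/5
a_4 = 9: 499/48

499/48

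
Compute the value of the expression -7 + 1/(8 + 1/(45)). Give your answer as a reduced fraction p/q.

a_0 = -7: -7/1
a_1 = 8: -55/8
a_2 = 45: -2482/361

-2482/361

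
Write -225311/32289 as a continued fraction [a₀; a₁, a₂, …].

Run the Euclidean algorithm, recording each quotient:
-225311 = -7·32289 + 712, so a_0 = -7
32289 = 45·712 + 249, so a_1 = 45
712 = 2·249 + 214, so a_2 = 2
249 = 1·214 + 35, so a_3 = 1
214 = 6·35 + 4, so a_4 = 6
35 = 8·4 + 3, so a_5 = 8
4 = 1·3 + 1, so a_6 = 1
3 = 3·1 + 0, so a_7 = 3

[-7; 45, 2, 1, 6, 8, 1, 3]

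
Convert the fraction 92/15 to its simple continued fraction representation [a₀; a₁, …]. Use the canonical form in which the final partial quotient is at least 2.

92 = 6·15 + 2, so a_0 = 6
15 = 7·2 + 1, so a_1 = 7
2 = 2·1 + 0, so a_2 = 2

[6; 7, 2]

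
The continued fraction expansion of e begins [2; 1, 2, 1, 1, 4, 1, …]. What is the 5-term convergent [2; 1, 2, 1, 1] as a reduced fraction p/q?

a_0 = 2: 2/1
a_1 = 1: 3/1
a_2 = 2: 8/3
a_3 = 1: 11/4
a_4 = 1: 19/7

19/7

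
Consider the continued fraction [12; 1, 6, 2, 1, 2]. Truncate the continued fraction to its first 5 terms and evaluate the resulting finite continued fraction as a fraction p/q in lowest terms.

283/22

a_0 = 12: 12/1
a_1 = 1: 13/1
a_2 = 6: 90/7
a_3 = 2: 193/15
a_4 = 1: 283/22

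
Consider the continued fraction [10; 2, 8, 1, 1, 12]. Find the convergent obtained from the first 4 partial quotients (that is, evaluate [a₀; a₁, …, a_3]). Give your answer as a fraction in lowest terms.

Start with 1.
8 + 1/(1/1) = 8 + 1/1 = 9/1
2 + 1/(9/1) = 2 + 1/9 = 19/9
10 + 1/(19/9) = 10 + 9/19 = 199/19

199/19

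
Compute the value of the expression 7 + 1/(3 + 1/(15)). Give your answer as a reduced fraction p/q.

337/46

Work from the innermost term outward:
Start with 15.
3 + 1/(15/1) = 3 + 1/15 = 46/15
7 + 1/(46/15) = 7 + 15/46 = 337/46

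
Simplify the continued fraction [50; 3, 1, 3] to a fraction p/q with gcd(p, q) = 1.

754/15

Start with 3.
1 + 1/(3/1) = 1 + 1/3 = 4/3
3 + 1/(4/3) = 3 + 3/4 = 15/4
50 + 1/(15/4) = 50 + 4/15 = 754/15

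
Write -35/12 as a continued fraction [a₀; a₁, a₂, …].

[-3; 12]

Run the Euclidean algorithm, recording each quotient:
⌊-35/12⌋ = -3, remainder 1
⌊12/1⌋ = 12, remainder 0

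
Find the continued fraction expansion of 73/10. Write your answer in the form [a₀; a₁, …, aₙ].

73 = 7·10 + 3, so a_0 = 7
10 = 3·3 + 1, so a_1 = 3
3 = 3·1 + 0, so a_2 = 3

[7; 3, 3]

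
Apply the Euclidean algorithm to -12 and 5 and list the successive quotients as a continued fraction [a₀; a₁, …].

[-3; 1, 1, 2]

-12 ÷ 5 → quotient -3, remainder 3
5 ÷ 3 → quotient 1, remainder 2
3 ÷ 2 → quotient 1, remainder 1
2 ÷ 1 → quotient 2, remainder 0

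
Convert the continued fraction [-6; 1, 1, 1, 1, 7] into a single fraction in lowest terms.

Use the convergent recurrence hₖ = aₖ·hₖ₋₁ + hₖ₋₂ (and likewise for the denominators kₖ):
a_0 = -6: -6/1
a_1 = 1: -5/1
a_2 = 1: -11/2
a_3 = 1: -16/3
a_4 = 1: -27/5
a_5 = 7: -205/38

-205/38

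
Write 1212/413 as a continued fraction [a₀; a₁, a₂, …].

[2; 1, 14, 3, 2, 1, 2]

Repeatedly divide and take the remainder:
⌊1212/413⌋ = 2, remainder 386
⌊413/386⌋ = 1, remainder 27
⌊386/27⌋ = 14, remainder 8
⌊27/8⌋ = 3, remainder 3
⌊8/3⌋ = 2, remainder 2
⌊3/2⌋ = 1, remainder 1
⌊2/1⌋ = 2, remainder 0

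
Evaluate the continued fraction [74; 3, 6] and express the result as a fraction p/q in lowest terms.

Use the convergent recurrence hₖ = aₖ·hₖ₋₁ + hₖ₋₂ (and likewise for the denominators kₖ):
a_0 = 74: 74/1
a_1 = 3: 223/3
a_2 = 6: 1412/19

1412/19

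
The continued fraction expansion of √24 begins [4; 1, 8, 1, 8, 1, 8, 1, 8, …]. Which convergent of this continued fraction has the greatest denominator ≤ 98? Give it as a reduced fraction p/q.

a_0 = 4: 4/1  (≤ bound)
a_1 = 1: 5/1  (≤ bound)
a_2 = 8: 44/9  (≤ bound)
a_3 = 1: 49/10  (≤ bound)
a_4 = 8: 436/89  (≤ bound)
a_5 = 1: 485/99  (> 98, stop)

436/89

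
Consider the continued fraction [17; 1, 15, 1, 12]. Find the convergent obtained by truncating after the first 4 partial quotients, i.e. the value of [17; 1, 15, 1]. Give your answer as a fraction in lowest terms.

Start with 1.
15 + 1/(1/1) = 15 + 1/1 = 16/1
1 + 1/(16/1) = 1 + 1/16 = 17/16
17 + 1/(17/16) = 17 + 16/17 = 305/17

305/17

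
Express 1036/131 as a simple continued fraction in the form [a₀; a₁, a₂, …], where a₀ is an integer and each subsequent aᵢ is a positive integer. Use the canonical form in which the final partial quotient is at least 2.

1036 = 7·131 + 119, so a_0 = 7
131 = 1·119 + 12, so a_1 = 1
119 = 9·12 + 11, so a_2 = 9
12 = 1·11 + 1, so a_3 = 1
11 = 11·1 + 0, so a_4 = 11

[7; 1, 9, 1, 11]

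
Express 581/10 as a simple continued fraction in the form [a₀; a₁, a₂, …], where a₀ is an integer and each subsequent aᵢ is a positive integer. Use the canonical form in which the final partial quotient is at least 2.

[58; 10]

⌊581/10⌋ = 58, remainder 1
⌊10/1⌋ = 10, remainder 0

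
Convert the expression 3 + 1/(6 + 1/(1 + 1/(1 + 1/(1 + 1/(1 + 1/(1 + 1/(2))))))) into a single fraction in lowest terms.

Compute successive convergents:
a_0 = 3: 3/1
a_1 = 6: 19/6
a_2 = 1: 22/7
a_3 = 1: 41/13
a_4 = 1: 63/20
a_5 = 1: 104/33
a_6 = 1: 167/53
a_7 = 2: 438/139

438/139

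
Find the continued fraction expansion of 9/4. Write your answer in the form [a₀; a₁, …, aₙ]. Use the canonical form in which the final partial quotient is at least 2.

[2; 4]

9 ÷ 4 → quotient 2, remainder 1
4 ÷ 1 → quotient 4, remainder 0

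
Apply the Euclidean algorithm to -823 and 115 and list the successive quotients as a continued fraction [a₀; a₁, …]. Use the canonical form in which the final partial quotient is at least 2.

[-8; 1, 5, 2, 1, 1, 3]

Repeatedly divide and take the remainder:
-823 = -8·115 + 97, so a_0 = -8
115 = 1·97 + 18, so a_1 = 1
97 = 5·18 + 7, so a_2 = 5
18 = 2·7 + 4, so a_3 = 2
7 = 1·4 + 3, so a_4 = 1
4 = 1·3 + 1, so a_5 = 1
3 = 3·1 + 0, so a_6 = 3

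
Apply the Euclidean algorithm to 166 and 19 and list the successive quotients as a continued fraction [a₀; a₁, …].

⌊166/19⌋ = 8, remainder 14
⌊19/14⌋ = 1, remainder 5
⌊14/5⌋ = 2, remainder 4
⌊5/4⌋ = 1, remainder 1
⌊4/1⌋ = 4, remainder 0

[8; 1, 2, 1, 4]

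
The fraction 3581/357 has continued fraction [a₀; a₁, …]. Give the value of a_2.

3581 = 10·357 + 11, so a_0 = 10
357 = 32·11 + 5, so a_1 = 32
11 = 2·5 + 1, so a_2 = 2

2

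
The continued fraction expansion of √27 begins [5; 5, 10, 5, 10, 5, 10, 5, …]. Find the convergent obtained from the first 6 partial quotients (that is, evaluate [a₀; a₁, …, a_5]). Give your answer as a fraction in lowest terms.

a_0 = 5: 5/1
a_1 = 5: 26/5
a_2 = 10: 265/51
a_3 = 5: 1351/260
a_4 = 10: 13775/2651
a_5 = 5: 70226/13515

70226/13515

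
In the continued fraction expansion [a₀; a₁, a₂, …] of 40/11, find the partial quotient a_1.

Apply division with remainder until the remainder is 0:
⌊40/11⌋ = 3, remainder 7
⌊11/7⌋ = 1, remainder 4

1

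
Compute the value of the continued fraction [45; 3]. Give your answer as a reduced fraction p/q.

136/3

Start with 3.
45 + 1/(3/1) = 45 + 1/3 = 136/3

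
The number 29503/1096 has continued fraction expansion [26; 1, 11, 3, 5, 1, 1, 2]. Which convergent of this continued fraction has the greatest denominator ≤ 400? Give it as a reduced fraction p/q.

a_0 = 26: 26/1  (≤ bound)
a_1 = 1: 27/1  (≤ bound)
a_2 = 11: 323/12  (≤ bound)
a_3 = 3: 996/37  (≤ bound)
a_4 = 5: 5303/197  (≤ bound)
a_5 = 1: 6299/234  (≤ bound)
a_6 = 1: 11602/431  (> 400, stop)

6299/234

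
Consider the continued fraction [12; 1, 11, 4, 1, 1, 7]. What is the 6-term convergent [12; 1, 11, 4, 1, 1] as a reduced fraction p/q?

1421/110

Work from the innermost term outward:
Start with 1.
1 + 1/(1/1) = 1 + 1/1 = 2/1
4 + 1/(2/1) = 4 + 1/2 = 9/2
11 + 1/(9/2) = 11 + 2/9 = 101/9
1 + 1/(101/9) = 1 + 9/101 = 110/101
12 + 1/(110/101) = 12 + 101/110 = 1421/110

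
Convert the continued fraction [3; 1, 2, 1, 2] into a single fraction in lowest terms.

41/11

a_0 = 3: 3/1
a_1 = 1: 4/1
a_2 = 2: 11/3
a_3 = 1: 15/4
a_4 = 2: 41/11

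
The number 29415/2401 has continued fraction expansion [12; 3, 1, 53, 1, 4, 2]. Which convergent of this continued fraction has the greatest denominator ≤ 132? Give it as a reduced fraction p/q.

49/4

a_0 = 12: 12/1  (≤ bound)
a_1 = 3: 37/3  (≤ bound)
a_2 = 1: 49/4  (≤ bound)
a_3 = 53: 2634/215  (> 132, stop)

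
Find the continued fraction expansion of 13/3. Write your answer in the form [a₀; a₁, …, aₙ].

[4; 3]

13 ÷ 3 → quotient 4, remainder 1
3 ÷ 1 → quotient 3, remainder 0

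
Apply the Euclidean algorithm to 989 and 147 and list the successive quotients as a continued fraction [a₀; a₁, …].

[6; 1, 2, 1, 2, 13]

Repeatedly divide and take the remainder:
989 = 6·147 + 107, so a_0 = 6
147 = 1·107 + 40, so a_1 = 1
107 = 2·40 + 27, so a_2 = 2
40 = 1·27 + 13, so a_3 = 1
27 = 2·13 + 1, so a_4 = 2
13 = 13·1 + 0, so a_5 = 13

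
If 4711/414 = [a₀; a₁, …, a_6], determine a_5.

3

⌊4711/414⌋ = 11, remainder 157
⌊414/157⌋ = 2, remainder 100
⌊157/100⌋ = 1, remainder 57
⌊100/57⌋ = 1, remainder 43
⌊57/43⌋ = 1, remainder 14
⌊43/14⌋ = 3, remainder 1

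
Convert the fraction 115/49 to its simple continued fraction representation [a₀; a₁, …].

115 = 2·49 + 17, so a_0 = 2
49 = 2·17 + 15, so a_1 = 2
17 = 1·15 + 2, so a_2 = 1
15 = 7·2 + 1, so a_3 = 7
2 = 2·1 + 0, so a_4 = 2

[2; 2, 1, 7, 2]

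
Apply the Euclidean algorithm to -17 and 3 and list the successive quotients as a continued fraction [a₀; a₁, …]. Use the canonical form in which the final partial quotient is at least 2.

-17 = -6·3 + 1, so a_0 = -6
3 = 3·1 + 0, so a_1 = 3

[-6; 3]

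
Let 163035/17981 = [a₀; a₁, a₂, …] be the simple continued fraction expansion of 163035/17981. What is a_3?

10

Repeatedly divide and take the remainder:
⌊163035/17981⌋ = 9, remainder 1206
⌊17981/1206⌋ = 14, remainder 1097
⌊1206/1097⌋ = 1, remainder 109
⌊1097/109⌋ = 10, remainder 7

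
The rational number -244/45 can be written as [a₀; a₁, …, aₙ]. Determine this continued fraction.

Run the Euclidean algorithm, recording each quotient:
-244 = -6·45 + 26, so a_0 = -6
45 = 1·26 + 19, so a_1 = 1
26 = 1·19 + 7, so a_2 = 1
19 = 2·7 + 5, so a_3 = 2
7 = 1·5 + 2, so a_4 = 1
5 = 2·2 + 1, so a_5 = 2
2 = 2·1 + 0, so a_6 = 2

[-6; 1, 1, 2, 1, 2, 2]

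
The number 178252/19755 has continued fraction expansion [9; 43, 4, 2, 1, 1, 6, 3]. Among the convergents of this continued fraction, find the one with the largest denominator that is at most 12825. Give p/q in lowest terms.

a_0 = 9: 9/1  (≤ bound)
a_1 = 43: 388/43  (≤ bound)
a_2 = 4: 1561/173  (≤ bound)
a_3 = 2: 3510/389  (≤ bound)
a_4 = 1: 5071/562  (≤ bound)
a_5 = 1: 8581/951  (≤ bound)
a_6 = 6: 56557/6268  (≤ bound)
a_7 = 3: 178252/19755  (> 12825, stop)

56557/6268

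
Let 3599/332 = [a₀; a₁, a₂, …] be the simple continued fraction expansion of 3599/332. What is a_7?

2

Run the Euclidean algorithm, recording each quotient:
⌊3599/332⌋ = 10, remainder 279
⌊332/279⌋ = 1, remainder 53
⌊279/53⌋ = 5, remainder 14
⌊53/14⌋ = 3, remainder 11
⌊14/11⌋ = 1, remainder 3
⌊11/3⌋ = 3, remainder 2
⌊3/2⌋ = 1, remainder 1
⌊2/1⌋ = 2, remainder 0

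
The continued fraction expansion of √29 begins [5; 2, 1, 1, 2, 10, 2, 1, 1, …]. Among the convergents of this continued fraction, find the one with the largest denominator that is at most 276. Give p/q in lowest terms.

List convergents until the denominator exceeds the bound:
a_0 = 5: 5/1  (≤ bound)
a_1 = 2: 11/2  (≤ bound)
a_2 = 1: 16/3  (≤ bound)
a_3 = 1: 27/5  (≤ bound)
a_4 = 2: 70/13  (≤ bound)
a_5 = 10: 727/135  (≤ bound)
a_6 = 2: 1524/283  (> 276, stop)

727/135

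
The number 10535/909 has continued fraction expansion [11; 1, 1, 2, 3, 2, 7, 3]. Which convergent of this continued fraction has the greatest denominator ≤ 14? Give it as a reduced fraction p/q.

List convergents until the denominator exceeds the bound:
a_0 = 11: 11/1  (≤ bound)
a_1 = 1: 12/1  (≤ bound)
a_2 = 1: 23/2  (≤ bound)
a_3 = 2: 58/5  (≤ bound)
a_4 = 3: 197/17  (> 14, stop)

58/5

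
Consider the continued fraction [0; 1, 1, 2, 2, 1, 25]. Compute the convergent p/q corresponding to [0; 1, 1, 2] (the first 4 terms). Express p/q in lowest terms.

Collapse the nested fraction from the inside out:
Start with 2.
1 + 1/(2/1) = 1 + 1/2 = 3/2
1 + 1/(3/2) = 1 + 2/3 = 5/3
0 + 1/(5/3) = 0 + 3/5 = 3/5

3/5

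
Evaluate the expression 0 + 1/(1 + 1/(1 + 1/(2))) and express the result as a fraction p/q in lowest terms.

Compute successive convergents:
a_0 = 0: 0/1
a_1 = 1: 1/1
a_2 = 1: 1/2
a_3 = 2: 3/5

3/5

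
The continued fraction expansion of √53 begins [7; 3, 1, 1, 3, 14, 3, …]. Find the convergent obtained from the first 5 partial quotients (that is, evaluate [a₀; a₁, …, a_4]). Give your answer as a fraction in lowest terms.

182/25

Build up convergents one term at a time:
a_0 = 7: 7/1
a_1 = 3: 22/3
a_2 = 1: 29/4
a_3 = 1: 51/7
a_4 = 3: 182/25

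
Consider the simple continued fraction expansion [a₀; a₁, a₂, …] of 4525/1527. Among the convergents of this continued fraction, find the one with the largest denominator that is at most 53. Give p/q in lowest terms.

List convergents until the denominator exceeds the bound:
a_0 = 2: 2/1  (≤ bound)
a_1 = 1: 3/1  (≤ bound)
a_2 = 26: 80/27  (≤ bound)
a_3 = 3: 243/82  (> 53, stop)

80/27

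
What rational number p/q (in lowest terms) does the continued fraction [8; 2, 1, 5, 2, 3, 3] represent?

3516/421

a_0 = 8: 8/1
a_1 = 2: 17/2
a_2 = 1: 25/3
a_3 = 5: 142/17
a_4 = 2: 309/37
a_5 = 3: 1069/128
a_6 = 3: 3516/421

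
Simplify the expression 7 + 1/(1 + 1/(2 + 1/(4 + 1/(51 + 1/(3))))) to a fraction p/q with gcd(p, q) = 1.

Starting at the tail and folding back:
Start with 3.
51 + 1/(3/1) = 51 + 1/3 = 154/3
4 + 1/(154/3) = 4 + 3/154 = 619/154
2 + 1/(619/154) = 2 + 154/619 = 1392/619
1 + 1/(1392/619) = 1 + 619/1392 = 2011/1392
7 + 1/(2011/1392) = 7 + 1392/2011 = 15469/2011

15469/2011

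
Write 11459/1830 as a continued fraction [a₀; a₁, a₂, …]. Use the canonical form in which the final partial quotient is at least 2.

Repeatedly divide and take the remainder:
11459 ÷ 1830 → quotient 6, remainder 479
1830 ÷ 479 → quotient 3, remainder 393
479 ÷ 393 → quotient 1, remainder 86
393 ÷ 86 → quotient 4, remainder 49
86 ÷ 49 → quotient 1, remainder 37
49 ÷ 37 → quotient 1, remainder 12
37 ÷ 12 → quotient 3, remainder 1
12 ÷ 1 → quotient 12, remainder 0

[6; 3, 1, 4, 1, 1, 3, 12]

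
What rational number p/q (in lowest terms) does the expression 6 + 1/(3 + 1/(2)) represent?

44/7

Starting at the tail and folding back:
Start with 2.
3 + 1/(2/1) = 3 + 1/2 = 7/2
6 + 1/(7/2) = 6 + 2/7 = 44/7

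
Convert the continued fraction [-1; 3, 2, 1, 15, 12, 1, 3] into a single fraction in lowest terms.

-5638/8047

a_0 = -1: -1/1
a_1 = 3: -2/3
a_2 = 2: -5/7
a_3 = 1: -7/10
a_4 = 15: -110/157
a_5 = 12: -1327/1894
a_6 = 1: -1437/2051
a_7 = 3: -5638/8047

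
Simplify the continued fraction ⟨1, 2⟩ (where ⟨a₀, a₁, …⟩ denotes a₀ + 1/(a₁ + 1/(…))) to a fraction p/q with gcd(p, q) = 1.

Work from the innermost term outward:
Start with 2.
1 + 1/(2/1) = 1 + 1/2 = 3/2

3/2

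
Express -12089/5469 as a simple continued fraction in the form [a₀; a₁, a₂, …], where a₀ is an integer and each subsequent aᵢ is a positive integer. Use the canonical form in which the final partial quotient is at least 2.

-12089 = -3·5469 + 4318, so a_0 = -3
5469 = 1·4318 + 1151, so a_1 = 1
4318 = 3·1151 + 865, so a_2 = 3
1151 = 1·865 + 286, so a_3 = 1
865 = 3·286 + 7, so a_4 = 3
286 = 40·7 + 6, so a_5 = 40
7 = 1·6 + 1, so a_6 = 1
6 = 6·1 + 0, so a_7 = 6

[-3; 1, 3, 1, 3, 40, 1, 6]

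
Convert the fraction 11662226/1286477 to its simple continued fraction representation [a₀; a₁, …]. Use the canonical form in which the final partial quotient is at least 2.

[9; 15, 3, 18, 2, 13, 55]

Run the Euclidean algorithm, recording each quotient:
11662226 = 9·1286477 + 83933, so a_0 = 9
1286477 = 15·83933 + 27482, so a_1 = 15
83933 = 3·27482 + 1487, so a_2 = 3
27482 = 18·1487 + 716, so a_3 = 18
1487 = 2·716 + 55, so a_4 = 2
716 = 13·55 + 1, so a_5 = 13
55 = 55·1 + 0, so a_6 = 55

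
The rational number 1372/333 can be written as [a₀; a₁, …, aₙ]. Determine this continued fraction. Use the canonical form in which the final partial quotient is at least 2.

[4; 8, 3, 13]

1372 = 4·333 + 40, so a_0 = 4
333 = 8·40 + 13, so a_1 = 8
40 = 3·13 + 1, so a_2 = 3
13 = 13·1 + 0, so a_3 = 13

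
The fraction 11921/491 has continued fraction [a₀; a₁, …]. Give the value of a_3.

11921 = 24·491 + 137, so a_0 = 24
491 = 3·137 + 80, so a_1 = 3
137 = 1·80 + 57, so a_2 = 1
80 = 1·57 + 23, so a_3 = 1

1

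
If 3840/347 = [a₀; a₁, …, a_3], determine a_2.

Run the Euclidean algorithm, recording each quotient:
3840 ÷ 347 → quotient 11, remainder 23
347 ÷ 23 → quotient 15, remainder 2
23 ÷ 2 → quotient 11, remainder 1

11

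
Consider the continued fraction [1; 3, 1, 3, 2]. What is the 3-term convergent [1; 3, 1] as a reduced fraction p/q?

5/4

a_0 = 1: 1/1
a_1 = 3: 4/3
a_2 = 1: 5/4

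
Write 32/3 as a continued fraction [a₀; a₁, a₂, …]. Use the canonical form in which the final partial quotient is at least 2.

32 ÷ 3 → quotient 10, remainder 2
3 ÷ 2 → quotient 1, remainder 1
2 ÷ 1 → quotient 2, remainder 0

[10; 1, 2]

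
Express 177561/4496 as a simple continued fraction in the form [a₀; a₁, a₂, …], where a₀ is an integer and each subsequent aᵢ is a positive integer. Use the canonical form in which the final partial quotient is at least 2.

[39; 2, 35, 1, 3, 7, 2]

177561 = 39·4496 + 2217, so a_0 = 39
4496 = 2·2217 + 62, so a_1 = 2
2217 = 35·62 + 47, so a_2 = 35
62 = 1·47 + 15, so a_3 = 1
47 = 3·15 + 2, so a_4 = 3
15 = 7·2 + 1, so a_5 = 7
2 = 2·1 + 0, so a_6 = 2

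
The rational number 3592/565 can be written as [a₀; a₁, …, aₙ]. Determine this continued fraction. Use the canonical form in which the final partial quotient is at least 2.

[6; 2, 1, 3, 1, 12, 1, 2]

⌊3592/565⌋ = 6, remainder 202
⌊565/202⌋ = 2, remainder 161
⌊202/161⌋ = 1, remainder 41
⌊161/41⌋ = 3, remainder 38
⌊41/38⌋ = 1, remainder 3
⌊38/3⌋ = 12, remainder 2
⌊3/2⌋ = 1, remainder 1
⌊2/1⌋ = 2, remainder 0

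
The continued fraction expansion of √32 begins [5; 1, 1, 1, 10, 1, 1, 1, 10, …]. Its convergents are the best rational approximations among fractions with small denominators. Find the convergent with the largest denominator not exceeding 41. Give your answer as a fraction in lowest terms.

a_0 = 5: 5/1  (≤ bound)
a_1 = 1: 6/1  (≤ bound)
a_2 = 1: 11/2  (≤ bound)
a_3 = 1: 17/3  (≤ bound)
a_4 = 10: 181/32  (≤ bound)
a_5 = 1: 198/35  (≤ bound)
a_6 = 1: 379/67  (> 41, stop)

198/35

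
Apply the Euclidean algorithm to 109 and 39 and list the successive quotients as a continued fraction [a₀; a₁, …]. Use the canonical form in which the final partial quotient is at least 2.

[2; 1, 3, 1, 7]

Run the Euclidean algorithm, recording each quotient:
109 = 2·39 + 31, so a_0 = 2
39 = 1·31 + 8, so a_1 = 1
31 = 3·8 + 7, so a_2 = 3
8 = 1·7 + 1, so a_3 = 1
7 = 7·1 + 0, so a_4 = 7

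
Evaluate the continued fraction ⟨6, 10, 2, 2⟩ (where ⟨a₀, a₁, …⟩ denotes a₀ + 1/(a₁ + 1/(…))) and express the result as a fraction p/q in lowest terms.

317/52

Start with 2.
2 + 1/(2/1) = 2 + 1/2 = 5/2
10 + 1/(5/2) = 10 + 2/5 = 52/5
6 + 1/(52/5) = 6 + 5/52 = 317/52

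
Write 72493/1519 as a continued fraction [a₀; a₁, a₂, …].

72493 = 47·1519 + 1100, so a_0 = 47
1519 = 1·1100 + 419, so a_1 = 1
1100 = 2·419 + 262, so a_2 = 2
419 = 1·262 + 157, so a_3 = 1
262 = 1·157 + 105, so a_4 = 1
157 = 1·105 + 52, so a_5 = 1
105 = 2·52 + 1, so a_6 = 2
52 = 52·1 + 0, so a_7 = 52

[47; 1, 2, 1, 1, 1, 2, 52]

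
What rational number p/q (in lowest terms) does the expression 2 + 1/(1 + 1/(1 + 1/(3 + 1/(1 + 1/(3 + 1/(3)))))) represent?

284/111

Start with 3.
3 + 1/(3/1) = 3 + 1/3 = 10/3
1 + 1/(10/3) = 1 + 3/10 = 13/10
3 + 1/(13/10) = 3 + 10/13 = 49/13
1 + 1/(49/13) = 1 + 13/49 = 62/49
1 + 1/(62/49) = 1 + 49/62 = 111/62
2 + 1/(111/62) = 2 + 62/111 = 284/111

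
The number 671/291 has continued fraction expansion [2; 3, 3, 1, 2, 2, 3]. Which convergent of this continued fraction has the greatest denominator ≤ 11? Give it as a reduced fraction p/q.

a_0 = 2: 2/1  (≤ bound)
a_1 = 3: 7/3  (≤ bound)
a_2 = 3: 23/10  (≤ bound)
a_3 = 1: 30/13  (> 11, stop)

23/10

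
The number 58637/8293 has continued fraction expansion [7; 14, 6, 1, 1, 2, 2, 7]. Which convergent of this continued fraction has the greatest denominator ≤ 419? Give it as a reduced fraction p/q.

1301/184

a_0 = 7: 7/1  (≤ bound)
a_1 = 14: 99/14  (≤ bound)
a_2 = 6: 601/85  (≤ bound)
a_3 = 1: 700/99  (≤ bound)
a_4 = 1: 1301/184  (≤ bound)
a_5 = 2: 3302/467  (> 419, stop)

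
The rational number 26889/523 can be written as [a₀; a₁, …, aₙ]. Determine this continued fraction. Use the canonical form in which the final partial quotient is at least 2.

⌊26889/523⌋ = 51, remainder 216
⌊523/216⌋ = 2, remainder 91
⌊216/91⌋ = 2, remainder 34
⌊91/34⌋ = 2, remainder 23
⌊34/23⌋ = 1, remainder 11
⌊23/11⌋ = 2, remainder 1
⌊11/1⌋ = 11, remainder 0

[51; 2, 2, 2, 1, 2, 11]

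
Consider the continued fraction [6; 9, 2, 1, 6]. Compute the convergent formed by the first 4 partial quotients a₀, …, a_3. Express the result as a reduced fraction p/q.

171/28

a_0 = 6: 6/1
a_1 = 9: 55/9
a_2 = 2: 116/19
a_3 = 1: 171/28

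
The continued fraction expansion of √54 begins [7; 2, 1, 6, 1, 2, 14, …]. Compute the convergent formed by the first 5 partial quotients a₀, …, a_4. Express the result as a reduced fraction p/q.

Start with 1.
6 + 1/(1/1) = 6 + 1/1 = 7/1
1 + 1/(7/1) = 1 + 1/7 = 8/7
2 + 1/(8/7) = 2 + 7/8 = 23/8
7 + 1/(23/8) = 7 + 8/23 = 169/23

169/23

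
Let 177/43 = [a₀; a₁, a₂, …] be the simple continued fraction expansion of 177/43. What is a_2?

1

177 ÷ 43 → quotient 4, remainder 5
43 ÷ 5 → quotient 8, remainder 3
5 ÷ 3 → quotient 1, remainder 2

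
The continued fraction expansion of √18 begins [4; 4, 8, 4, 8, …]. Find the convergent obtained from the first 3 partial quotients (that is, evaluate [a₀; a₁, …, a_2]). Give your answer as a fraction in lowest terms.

Starting at the tail and folding back:
Start with 8.
4 + 1/(8/1) = 4 + 1/8 = 33/8
4 + 1/(33/8) = 4 + 8/33 = 140/33

140/33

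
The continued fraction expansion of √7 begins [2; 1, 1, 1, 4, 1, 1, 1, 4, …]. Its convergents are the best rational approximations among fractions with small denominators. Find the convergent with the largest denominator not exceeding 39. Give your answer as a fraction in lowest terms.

a_0 = 2: 2/1  (≤ bound)
a_1 = 1: 3/1  (≤ bound)
a_2 = 1: 5/2  (≤ bound)
a_3 = 1: 8/3  (≤ bound)
a_4 = 4: 37/14  (≤ bound)
a_5 = 1: 45/17  (≤ bound)
a_6 = 1: 82/31  (≤ bound)
a_7 = 1: 127/48  (> 39, stop)

82/31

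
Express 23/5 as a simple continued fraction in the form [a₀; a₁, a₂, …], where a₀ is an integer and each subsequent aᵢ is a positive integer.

[4; 1, 1, 2]

23 ÷ 5 → quotient 4, remainder 3
5 ÷ 3 → quotient 1, remainder 2
3 ÷ 2 → quotient 1, remainder 1
2 ÷ 1 → quotient 2, remainder 0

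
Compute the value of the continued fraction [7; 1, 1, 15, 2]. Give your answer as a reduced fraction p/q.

481/64

Start with 2.
15 + 1/(2/1) = 15 + 1/2 = 31/2
1 + 1/(31/2) = 1 + 2/31 = 33/31
1 + 1/(33/31) = 1 + 31/33 = 64/33
7 + 1/(64/33) = 7 + 33/64 = 481/64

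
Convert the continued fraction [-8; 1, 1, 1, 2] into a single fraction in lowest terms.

-59/8

a_0 = -8: -8/1
a_1 = 1: -7/1
a_2 = 1: -15/2
a_3 = 1: -22/3
a_4 = 2: -59/8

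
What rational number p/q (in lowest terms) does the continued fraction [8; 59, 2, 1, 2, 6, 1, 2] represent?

Use the convergent recurrence hₖ = aₖ·hₖ₋₁ + hₖ₋₂ (and likewise for the denominators kₖ):
a_0 = 8: 8/1
a_1 = 59: 473/59
a_2 = 2: 954/119
a_3 = 1: 1427/178
a_4 = 2: 3808/475
a_5 = 6: 24275/3028
a_6 = 1: 28083/3503
a_7 = 2: 80441/10034

80441/10034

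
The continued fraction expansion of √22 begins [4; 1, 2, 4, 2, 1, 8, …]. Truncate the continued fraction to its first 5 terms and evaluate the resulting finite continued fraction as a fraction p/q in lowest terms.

136/29

Start with 2.
4 + 1/(2/1) = 4 + 1/2 = 9/2
2 + 1/(9/2) = 2 + 2/9 = 20/9
1 + 1/(20/9) = 1 + 9/20 = 29/20
4 + 1/(29/20) = 4 + 20/29 = 136/29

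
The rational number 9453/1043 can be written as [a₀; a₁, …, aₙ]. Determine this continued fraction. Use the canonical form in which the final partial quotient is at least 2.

[9; 15, 1, 4, 13]

⌊9453/1043⌋ = 9, remainder 66
⌊1043/66⌋ = 15, remainder 53
⌊66/53⌋ = 1, remainder 13
⌊53/13⌋ = 4, remainder 1
⌊13/1⌋ = 13, remainder 0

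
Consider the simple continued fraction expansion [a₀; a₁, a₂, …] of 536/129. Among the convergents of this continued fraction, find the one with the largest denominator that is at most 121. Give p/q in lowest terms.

241/58

a_0 = 4: 4/1  (≤ bound)
a_1 = 6: 25/6  (≤ bound)
a_2 = 2: 54/13  (≤ bound)
a_3 = 4: 241/58  (≤ bound)
a_4 = 2: 536/129  (> 121, stop)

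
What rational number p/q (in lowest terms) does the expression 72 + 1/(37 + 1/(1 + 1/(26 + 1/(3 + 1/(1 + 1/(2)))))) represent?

820308/11389

Starting at the tail and folding back:
Start with 2.
1 + 1/(2/1) = 1 + 1/2 = 3/2
3 + 1/(3/2) = 3 + 2/3 = 11/3
26 + 1/(11/3) = 26 + 3/11 = 289/11
1 + 1/(289/11) = 1 + 11/289 = 300/289
37 + 1/(300/289) = 37 + 289/300 = 11389/300
72 + 1/(11389/300) = 72 + 300/11389 = 820308/11389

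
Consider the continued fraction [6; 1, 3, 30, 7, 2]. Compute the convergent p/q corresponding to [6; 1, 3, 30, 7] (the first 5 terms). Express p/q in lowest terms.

a_0 = 6: 6/1
a_1 = 1: 7/1
a_2 = 3: 27/4
a_3 = 30: 817/121
a_4 = 7: 5746/851

5746/851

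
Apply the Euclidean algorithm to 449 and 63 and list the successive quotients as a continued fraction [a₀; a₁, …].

[7; 7, 1, 7]

449 = 7·63 + 8, so a_0 = 7
63 = 7·8 + 7, so a_1 = 7
8 = 1·7 + 1, so a_2 = 1
7 = 7·1 + 0, so a_3 = 7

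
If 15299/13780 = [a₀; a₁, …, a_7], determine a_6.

⌊15299/13780⌋ = 1, remainder 1519
⌊13780/1519⌋ = 9, remainder 109
⌊1519/109⌋ = 13, remainder 102
⌊109/102⌋ = 1, remainder 7
⌊102/7⌋ = 14, remainder 4
⌊7/4⌋ = 1, remainder 3
⌊4/3⌋ = 1, remainder 1

1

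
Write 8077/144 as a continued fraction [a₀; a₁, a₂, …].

⌊8077/144⌋ = 56, remainder 13
⌊144/13⌋ = 11, remainder 1
⌊13/1⌋ = 13, remainder 0

[56; 11, 13]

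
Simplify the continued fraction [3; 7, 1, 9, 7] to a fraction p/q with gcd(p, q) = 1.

a_0 = 3: 3/1
a_1 = 7: 22/7
a_2 = 1: 25/8
a_3 = 9: 247/79
a_4 = 7: 1754/561

1754/561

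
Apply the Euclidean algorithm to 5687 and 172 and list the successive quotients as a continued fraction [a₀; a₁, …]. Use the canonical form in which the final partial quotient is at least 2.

[33; 15, 1, 1, 1, 3]

5687 ÷ 172 → quotient 33, remainder 11
172 ÷ 11 → quotient 15, remainder 7
11 ÷ 7 → quotient 1, remainder 4
7 ÷ 4 → quotient 1, remainder 3
4 ÷ 3 → quotient 1, remainder 1
3 ÷ 1 → quotient 3, remainder 0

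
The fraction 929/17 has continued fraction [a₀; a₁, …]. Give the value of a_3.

Apply division with remainder until the remainder is 0:
929 = 54·17 + 11, so a_0 = 54
17 = 1·11 + 6, so a_1 = 1
11 = 1·6 + 5, so a_2 = 1
6 = 1·5 + 1, so a_3 = 1

1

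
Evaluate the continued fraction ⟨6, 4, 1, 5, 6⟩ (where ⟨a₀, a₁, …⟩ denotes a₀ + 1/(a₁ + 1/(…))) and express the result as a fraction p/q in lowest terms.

1111/179

Collapse the nested fraction from the inside out:
Start with 6.
5 + 1/(6/1) = 5 + 1/6 = 31/6
1 + 1/(31/6) = 1 + 6/31 = 37/31
4 + 1/(37/31) = 4 + 31/37 = 179/37
6 + 1/(179/37) = 6 + 37/179 = 1111/179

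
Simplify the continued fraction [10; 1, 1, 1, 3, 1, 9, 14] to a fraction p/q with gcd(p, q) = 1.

20561/1932

a_0 = 10: 10/1
a_1 = 1: 11/1
a_2 = 1: 21/2
a_3 = 1: 32/3
a_4 = 3: 117/11
a_5 = 1: 149/14
a_6 = 9: 1458/137
a_7 = 14: 20561/1932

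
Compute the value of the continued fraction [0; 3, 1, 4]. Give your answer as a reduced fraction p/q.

Build up convergents one term at a time:
a_0 = 0: 0/1
a_1 = 3: 1/3
a_2 = 1: 1/4
a_3 = 4: 5/19

5/19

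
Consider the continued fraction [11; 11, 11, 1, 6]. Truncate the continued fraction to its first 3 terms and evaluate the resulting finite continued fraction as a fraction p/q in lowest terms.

Work from the innermost term outward:
Start with 11.
11 + 1/(11/1) = 11 + 1/11 = 122/11
11 + 1/(122/11) = 11 + 11/122 = 1353/122

1353/122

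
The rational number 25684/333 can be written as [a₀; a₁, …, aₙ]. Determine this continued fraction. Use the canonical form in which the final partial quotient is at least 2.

Apply division with remainder until the remainder is 0:
25684 ÷ 333 → quotient 77, remainder 43
333 ÷ 43 → quotient 7, remainder 32
43 ÷ 32 → quotient 1, remainder 11
32 ÷ 11 → quotient 2, remainder 10
11 ÷ 10 → quotient 1, remainder 1
10 ÷ 1 → quotient 10, remainder 0

[77; 7, 1, 2, 1, 10]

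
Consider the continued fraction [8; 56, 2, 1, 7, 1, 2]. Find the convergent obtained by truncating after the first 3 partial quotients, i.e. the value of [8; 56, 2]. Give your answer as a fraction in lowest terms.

Start with 2.
56 + 1/(2/1) = 56 + 1/2 = 113/2
8 + 1/(113/2) = 8 + 2/113 = 906/113

906/113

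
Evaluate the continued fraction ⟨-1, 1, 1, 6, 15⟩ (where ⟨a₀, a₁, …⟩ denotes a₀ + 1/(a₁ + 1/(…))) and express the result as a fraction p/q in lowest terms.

Start with 15.
6 + 1/(15/1) = 6 + 1/15 = 91/15
1 + 1/(91/15) = 1 + 15/91 = 106/91
1 + 1/(106/91) = 1 + 91/106 = 197/106
-1 + 1/(197/106) = -1 + 106/197 = -91/197

-91/197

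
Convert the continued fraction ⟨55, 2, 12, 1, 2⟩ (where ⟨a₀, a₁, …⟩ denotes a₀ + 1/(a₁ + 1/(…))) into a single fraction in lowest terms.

a_0 = 55: 55/1
a_1 = 2: 111/2
a_2 = 12: 1387/25
a_3 = 1: 1498/27
a_4 = 2: 4383/79

4383/79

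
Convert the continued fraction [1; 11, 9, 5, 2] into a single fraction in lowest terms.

Build up convergents one term at a time:
a_0 = 1: 1/1
a_1 = 11: 12/11
a_2 = 9: 109/100
a_3 = 5: 557/511
a_4 = 2: 1223/1122

1223/1122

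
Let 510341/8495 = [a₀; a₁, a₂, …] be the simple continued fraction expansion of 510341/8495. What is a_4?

⌊510341/8495⌋ = 60, remainder 641
⌊8495/641⌋ = 13, remainder 162
⌊641/162⌋ = 3, remainder 155
⌊162/155⌋ = 1, remainder 7
⌊155/7⌋ = 22, remainder 1

22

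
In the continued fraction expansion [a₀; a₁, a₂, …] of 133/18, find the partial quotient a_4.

3

⌊133/18⌋ = 7, remainder 7
⌊18/7⌋ = 2, remainder 4
⌊7/4⌋ = 1, remainder 3
⌊4/3⌋ = 1, remainder 1
⌊3/1⌋ = 3, remainder 0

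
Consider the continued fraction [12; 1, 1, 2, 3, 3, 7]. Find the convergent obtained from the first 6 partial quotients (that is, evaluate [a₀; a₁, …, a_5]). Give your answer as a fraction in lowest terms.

705/56

a_0 = 12: 12/1
a_1 = 1: 13/1
a_2 = 1: 25/2
a_3 = 2: 63/5
a_4 = 3: 214/17
a_5 = 3: 705/56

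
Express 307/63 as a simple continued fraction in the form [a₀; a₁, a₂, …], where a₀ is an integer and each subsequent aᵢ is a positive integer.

[4; 1, 6, 1, 7]

⌊307/63⌋ = 4, remainder 55
⌊63/55⌋ = 1, remainder 8
⌊55/8⌋ = 6, remainder 7
⌊8/7⌋ = 1, remainder 1
⌊7/1⌋ = 7, remainder 0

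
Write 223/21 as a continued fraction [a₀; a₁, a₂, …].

223 ÷ 21 → quotient 10, remainder 13
21 ÷ 13 → quotient 1, remainder 8
13 ÷ 8 → quotient 1, remainder 5
8 ÷ 5 → quotient 1, remainder 3
5 ÷ 3 → quotient 1, remainder 2
3 ÷ 2 → quotient 1, remainder 1
2 ÷ 1 → quotient 2, remainder 0

[10; 1, 1, 1, 1, 1, 2]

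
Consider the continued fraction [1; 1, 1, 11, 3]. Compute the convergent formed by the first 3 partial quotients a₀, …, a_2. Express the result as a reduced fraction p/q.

3/2

Start with 1.
1 + 1/(1/1) = 1 + 1/1 = 2/1
1 + 1/(2/1) = 1 + 1/2 = 3/2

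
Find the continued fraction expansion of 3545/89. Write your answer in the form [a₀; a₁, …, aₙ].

[39; 1, 4, 1, 14]

Run the Euclidean algorithm, recording each quotient:
3545 ÷ 89 → quotient 39, remainder 74
89 ÷ 74 → quotient 1, remainder 15
74 ÷ 15 → quotient 4, remainder 14
15 ÷ 14 → quotient 1, remainder 1
14 ÷ 1 → quotient 14, remainder 0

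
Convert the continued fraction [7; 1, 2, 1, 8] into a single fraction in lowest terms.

Start with 8.
1 + 1/(8/1) = 1 + 1/8 = 9/8
2 + 1/(9/8) = 2 + 8/9 = 26/9
1 + 1/(26/9) = 1 + 9/26 = 35/26
7 + 1/(35/26) = 7 + 26/35 = 271/35

271/35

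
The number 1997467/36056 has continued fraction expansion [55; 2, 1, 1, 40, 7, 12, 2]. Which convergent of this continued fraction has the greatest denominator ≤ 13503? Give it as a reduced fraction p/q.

a_0 = 55: 55/1  (≤ bound)
a_1 = 2: 111/2  (≤ bound)
a_2 = 1: 166/3  (≤ bound)
a_3 = 1: 277/5  (≤ bound)
a_4 = 40: 11246/203  (≤ bound)
a_5 = 7: 78999/1426  (≤ bound)
a_6 = 12: 959234/17315  (> 13503, stop)

78999/1426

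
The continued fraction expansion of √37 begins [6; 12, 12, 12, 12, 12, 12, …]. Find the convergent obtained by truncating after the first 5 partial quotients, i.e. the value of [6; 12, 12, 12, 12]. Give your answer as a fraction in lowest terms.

a_0 = 6: 6/1
a_1 = 12: 73/12
a_2 = 12: 882/145
a_3 = 12: 10657/1752
a_4 = 12: 128766/21169

128766/21169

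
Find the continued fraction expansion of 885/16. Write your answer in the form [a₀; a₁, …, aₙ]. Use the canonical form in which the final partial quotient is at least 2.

⌊885/16⌋ = 55, remainder 5
⌊16/5⌋ = 3, remainder 1
⌊5/1⌋ = 5, remainder 0

[55; 3, 5]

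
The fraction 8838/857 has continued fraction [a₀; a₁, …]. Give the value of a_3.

17

8838 = 10·857 + 268, so a_0 = 10
857 = 3·268 + 53, so a_1 = 3
268 = 5·53 + 3, so a_2 = 5
53 = 17·3 + 2, so a_3 = 17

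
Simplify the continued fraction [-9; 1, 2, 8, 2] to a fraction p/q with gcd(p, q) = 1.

-441/53

Collapse the nested fraction from the inside out:
Start with 2.
8 + 1/(2/1) = 8 + 1/2 = 17/2
2 + 1/(17/2) = 2 + 2/17 = 36/17
1 + 1/(36/17) = 1 + 17/36 = 53/36
-9 + 1/(53/36) = -9 + 36/53 = -441/53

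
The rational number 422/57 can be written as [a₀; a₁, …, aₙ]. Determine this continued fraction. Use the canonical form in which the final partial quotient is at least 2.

[7; 2, 2, 11]

Run the Euclidean algorithm, recording each quotient:
422 = 7·57 + 23, so a_0 = 7
57 = 2·23 + 11, so a_1 = 2
23 = 2·11 + 1, so a_2 = 2
11 = 11·1 + 0, so a_3 = 11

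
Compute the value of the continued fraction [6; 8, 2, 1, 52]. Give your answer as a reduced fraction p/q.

8060/1317

Build up convergents one term at a time:
a_0 = 6: 6/1
a_1 = 8: 49/8
a_2 = 2: 104/17
a_3 = 1: 153/25
a_4 = 52: 8060/1317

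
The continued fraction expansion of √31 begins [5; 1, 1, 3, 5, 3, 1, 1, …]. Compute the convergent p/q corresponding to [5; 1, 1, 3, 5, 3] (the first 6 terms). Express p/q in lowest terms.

657/118

Start with 3.
5 + 1/(3/1) = 5 + 1/3 = 16/3
3 + 1/(16/3) = 3 + 3/16 = 51/16
1 + 1/(51/16) = 1 + 16/51 = 67/51
1 + 1/(67/51) = 1 + 51/67 = 118/67
5 + 1/(118/67) = 5 + 67/118 = 657/118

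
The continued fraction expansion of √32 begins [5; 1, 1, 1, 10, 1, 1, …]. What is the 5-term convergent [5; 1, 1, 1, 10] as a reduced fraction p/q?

181/32

a_0 = 5: 5/1
a_1 = 1: 6/1
a_2 = 1: 11/2
a_3 = 1: 17/3
a_4 = 10: 181/32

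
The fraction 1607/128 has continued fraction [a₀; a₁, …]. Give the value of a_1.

1607 = 12·128 + 71, so a_0 = 12
128 = 1·71 + 57, so a_1 = 1

1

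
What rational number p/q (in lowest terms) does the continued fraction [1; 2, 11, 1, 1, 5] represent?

392/265

a_0 = 1: 1/1
a_1 = 2: 3/2
a_2 = 11: 34/23
a_3 = 1: 37/25
a_4 = 1: 71/48
a_5 = 5: 392/265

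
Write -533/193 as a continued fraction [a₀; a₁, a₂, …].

⌊-533/193⌋ = -3, remainder 46
⌊193/46⌋ = 4, remainder 9
⌊46/9⌋ = 5, remainder 1
⌊9/1⌋ = 9, remainder 0

[-3; 4, 5, 9]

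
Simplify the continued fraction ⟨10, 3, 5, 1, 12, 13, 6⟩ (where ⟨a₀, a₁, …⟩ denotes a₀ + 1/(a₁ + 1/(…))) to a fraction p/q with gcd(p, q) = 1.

Use the convergent recurrence hₖ = aₖ·hₖ₋₁ + hₖ₋₂ (and likewise for the denominators kₖ):
a_0 = 10: 10/1
a_1 = 3: 31/3
a_2 = 5: 165/16
a_3 = 1: 196/19
a_4 = 12: 2517/244
a_5 = 13: 32917/3191
a_6 = 6: 200019/19390

200019/19390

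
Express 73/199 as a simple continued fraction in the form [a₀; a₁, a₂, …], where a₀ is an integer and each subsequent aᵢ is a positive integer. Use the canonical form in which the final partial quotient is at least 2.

[0; 2, 1, 2, 1, 1, 1, 6]

73 = 0·199 + 73, so a_0 = 0
199 = 2·73 + 53, so a_1 = 2
73 = 1·53 + 20, so a_2 = 1
53 = 2·20 + 13, so a_3 = 2
20 = 1·13 + 7, so a_4 = 1
13 = 1·7 + 6, so a_5 = 1
7 = 1·6 + 1, so a_6 = 1
6 = 6·1 + 0, so a_7 = 6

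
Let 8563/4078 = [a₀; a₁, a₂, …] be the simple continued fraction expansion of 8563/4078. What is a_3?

8563 = 2·4078 + 407, so a_0 = 2
4078 = 10·407 + 8, so a_1 = 10
407 = 50·8 + 7, so a_2 = 50
8 = 1·7 + 1, so a_3 = 1

1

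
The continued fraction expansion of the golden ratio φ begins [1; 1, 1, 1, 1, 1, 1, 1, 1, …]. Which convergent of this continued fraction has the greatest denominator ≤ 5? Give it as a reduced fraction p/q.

List convergents until the denominator exceeds the bound:
a_0 = 1: 1/1  (≤ bound)
a_1 = 1: 2/1  (≤ bound)
a_2 = 1: 3/2  (≤ bound)
a_3 = 1: 5/3  (≤ bound)
a_4 = 1: 8/5  (≤ bound)
a_5 = 1: 13/8  (> 5, stop)

8/5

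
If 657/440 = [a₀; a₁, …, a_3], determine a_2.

36

Repeatedly divide and take the remainder:
657 ÷ 440 → quotient 1, remainder 217
440 ÷ 217 → quotient 2, remainder 6
217 ÷ 6 → quotient 36, remainder 1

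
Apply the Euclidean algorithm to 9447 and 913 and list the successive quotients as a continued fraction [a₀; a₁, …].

⌊9447/913⌋ = 10, remainder 317
⌊913/317⌋ = 2, remainder 279
⌊317/279⌋ = 1, remainder 38
⌊279/38⌋ = 7, remainder 13
⌊38/13⌋ = 2, remainder 12
⌊13/12⌋ = 1, remainder 1
⌊12/1⌋ = 12, remainder 0

[10; 2, 1, 7, 2, 1, 12]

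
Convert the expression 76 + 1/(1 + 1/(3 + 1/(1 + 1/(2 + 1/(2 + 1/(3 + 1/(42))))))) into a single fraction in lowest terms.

366968/4779

Start with 42.
3 + 1/(42/1) = 3 + 1/42 = 127/42
2 + 1/(127/42) = 2 + 42/127 = 296/127
2 + 1/(296/127) = 2 + 127/296 = 719/296
1 + 1/(719/296) = 1 + 296/719 = 1015/719
3 + 1/(1015/719) = 3 + 719/1015 = 3764/1015
1 + 1/(3764/1015) = 1 + 1015/3764 = 4779/3764
76 + 1/(4779/3764) = 76 + 3764/4779 = 366968/4779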